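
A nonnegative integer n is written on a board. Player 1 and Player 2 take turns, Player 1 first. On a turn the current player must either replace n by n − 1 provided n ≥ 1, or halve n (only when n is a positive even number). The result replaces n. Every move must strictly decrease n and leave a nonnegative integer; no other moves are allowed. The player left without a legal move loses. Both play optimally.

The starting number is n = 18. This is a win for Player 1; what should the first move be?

Work bottom-up. With no move the player to move loses. Otherwise the position is W if at least one move leads to an L position for the opponent, and L if every move leads to a W.
n=0: no move → L
n=1: reaches L-position 0 → W
n=2: only reaches 1(W), which is W → L
n=3: reaches L-position 2 → W
n=4: reaches L-position 2 → W
n=5: only reaches 4(W), which is W → L
n=6: reaches L-position 5 → W
n=7: only reaches 6(W), which is W → L
n=8: reaches L-position 7 → W
n=9: only reaches 8(W), which is W → L
n=10: reaches L-position 5 → W
n=11: only reaches 10(W), which is W → L
n=12: reaches L-position 11 → W
n=13: only reaches 12(W), which is W → L
n=14: reaches L-position 7 → W
n=15: only reaches 14(W), which is W → L
n=16: reaches L-position 15 → W
n=17: only reaches 16(W), which is W → L
n=18: reaches L-position 9 → W
From 18, the L positions reachable in one move are: 9, 17. Any move reaching one of these is winning.

Move to 9.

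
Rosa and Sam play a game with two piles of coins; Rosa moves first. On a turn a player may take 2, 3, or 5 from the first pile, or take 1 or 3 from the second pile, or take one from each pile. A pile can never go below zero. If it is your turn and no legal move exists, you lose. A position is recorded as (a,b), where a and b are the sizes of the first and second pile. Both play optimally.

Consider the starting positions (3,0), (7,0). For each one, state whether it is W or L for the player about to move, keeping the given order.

Work bottom-up. With no move the player to move loses. Otherwise the position is W if at least one move leads to an L position for the opponent, and L if every move leads to a W.
No move ever increases a pile, so every position that can arise here has a ≤ 7 and b ≤ 0; it is enough to label the cells with 0 ≤ a ≤ 7 and 0 ≤ b ≤ 0.
Every move lowers a or b (never raises either), so fill the grid row by row in increasing a, and left to right within a row: each cell's successors are then already labelled.
      b=0
a=0:    L
a=1:    L
a=2:    W
a=3:    W
a=4:    W
a=5:    W
a=6:    W
a=7:    L
Cells with no legal move (terminal, hence L): (0,0), (1,0).
The remaining L cells, each justified by listing all of its moves:
(7,0): only reaches (5,0)(W), (4,0)(W), (2,0)(W), all W → L
Every other cell has at least one move into one of the L cells above, so it is W.
(3,0): the move to (1,0) reaches an L cell, so W
(7,0): one of the L cells justified above, so L

(3,0): W, (7,0): L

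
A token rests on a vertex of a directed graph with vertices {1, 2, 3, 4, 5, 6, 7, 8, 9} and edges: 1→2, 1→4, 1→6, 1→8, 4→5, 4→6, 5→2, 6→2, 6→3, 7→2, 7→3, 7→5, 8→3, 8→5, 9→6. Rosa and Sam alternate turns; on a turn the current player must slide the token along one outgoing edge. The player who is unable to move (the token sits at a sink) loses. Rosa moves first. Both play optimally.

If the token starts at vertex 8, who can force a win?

Build the W/L table. Terminal = L. A non-terminal position is W if it has a move to some L; otherwise it is L.
Every edge goes from a vertex to one that appears earlier in the order 3, 2, 6, 5, 8, 4, 1, 9, 7, so processing vertices in that order labels each vertex after all of its successors.
3: no outgoing edge → L
2: no outgoing edge → L
6: →2(L), so W
5: →2(L), so W
8: →3(L), so W
4: →5(W), 6(W) — all W, so L
1: →4(L), so W
9: →6(W) only, which is W, so L
7: →2(L), so W
The starting position 8 is W: Rosa should move to 3, handing over an L position.

Rosa wins.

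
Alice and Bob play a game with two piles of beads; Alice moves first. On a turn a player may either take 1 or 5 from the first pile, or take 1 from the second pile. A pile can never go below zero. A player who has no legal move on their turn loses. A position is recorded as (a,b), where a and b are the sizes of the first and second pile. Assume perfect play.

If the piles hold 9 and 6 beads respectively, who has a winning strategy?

Label each position W (a win for the player to move) or L (a loss). A position with no legal move is L; any other position is W exactly when some move reaches an L, and L when every move reaches a W.
No move ever increases a pile, so every position that can arise here has a ≤ 9 and b ≤ 6; it is enough to label the cells with 0 ≤ a ≤ 9 and 0 ≤ b ≤ 6.
Every move lowers a or b (never raises either), so fill the grid row by row in increasing a, and left to right within a row: each cell's successors are then already labelled.
      b=0  b=1  b=2  b=3  b=4  b=5  b=6
a=0:    L    W    L    W    L    W    L
a=1:    W    L    W    L    W    L    W
a=2:    L    W    L    W    L    W    L
a=3:    W    L    W    L    W    L    W
a=4:    L    W    L    W    L    W    L
a=5:    W    L    W    L    W    L    W
a=6:    L    W    L    W    L    W    L
a=7:    W    L    W    L    W    L    W
a=8:    L    W    L    W    L    W    L
a=9:    W    L    W    L    W    L    W
Cells with no legal move (terminal, hence L): (0,0).
The remaining L cells, each justified by listing all of its moves:
(0,2): the only move is to (0,1)(W), a W ⇒ L
(0,4): the only move is to (0,3)(W), a W ⇒ L
(0,6): the only move is to (0,5)(W), a W ⇒ L
(1,1): moves to (0,1)(W), (1,0)(W); every one is W ⇒ L
(1,3): moves to (0,3)(W), (1,2)(W); every one is W ⇒ L
(1,5): moves to (0,5)(W), (1,4)(W); every one is W ⇒ L
(2,0): the only move is to (1,0)(W), a W ⇒ L
(2,2): moves to (1,2)(W), (2,1)(W); every one is W ⇒ L
(2,4): moves to (1,4)(W), (2,3)(W); every one is W ⇒ L
(2,6): moves to (1,6)(W), (2,5)(W); every one is W ⇒ L
(3,1): moves to (2,1)(W), (3,0)(W); every one is W ⇒ L
(3,3): moves to (2,3)(W), (3,2)(W); every one is W ⇒ L
(3,5): moves to (2,5)(W), (3,4)(W); every one is W ⇒ L
(4,0): the only move is to (3,0)(W), a W ⇒ L
(4,2): moves to (3,2)(W), (4,1)(W); every one is W ⇒ L
(4,4): moves to (3,4)(W), (4,3)(W); every one is W ⇒ L
(4,6): moves to (3,6)(W), (4,5)(W); every one is W ⇒ L
(5,1): moves to (4,1)(W), (0,1)(W), (5,0)(W); every one is W ⇒ L
(5,3): moves to (4,3)(W), (0,3)(W), (5,2)(W); every one is W ⇒ L
(5,5): moves to (4,5)(W), (0,5)(W), (5,4)(W); every one is W ⇒ L
(6,0): moves to (5,0)(W), (1,0)(W); every one is W ⇒ L
(6,2): moves to (5,2)(W), (1,2)(W), (6,1)(W); every one is W ⇒ L
(6,4): moves to (5,4)(W), (1,4)(W), (6,3)(W); every one is W ⇒ L
(6,6): moves to (5,6)(W), (1,6)(W), (6,5)(W); every one is W ⇒ L
(7,1): moves to (6,1)(W), (2,1)(W), (7,0)(W); every one is W ⇒ L
(7,3): moves to (6,3)(W), (2,3)(W), (7,2)(W); every one is W ⇒ L
(7,5): moves to (6,5)(W), (2,5)(W), (7,4)(W); every one is W ⇒ L
(8,0): moves to (7,0)(W), (3,0)(W); every one is W ⇒ L
(8,2): moves to (7,2)(W), (3,2)(W), (8,1)(W); every one is W ⇒ L
(8,4): moves to (7,4)(W), (3,4)(W), (8,3)(W); every one is W ⇒ L
(8,6): moves to (7,6)(W), (3,6)(W), (8,5)(W); every one is W ⇒ L
(9,1): moves to (8,1)(W), (4,1)(W), (9,0)(W); every one is W ⇒ L
(9,3): moves to (8,3)(W), (4,3)(W), (9,2)(W); every one is W ⇒ L
(9,5): moves to (8,5)(W), (4,5)(W), (9,4)(W); every one is W ⇒ L
Every other cell has at least one move into one of the L cells above, so it is W.
From (9,6) Alice can move to (8,6), reaching an L position.

Alice wins.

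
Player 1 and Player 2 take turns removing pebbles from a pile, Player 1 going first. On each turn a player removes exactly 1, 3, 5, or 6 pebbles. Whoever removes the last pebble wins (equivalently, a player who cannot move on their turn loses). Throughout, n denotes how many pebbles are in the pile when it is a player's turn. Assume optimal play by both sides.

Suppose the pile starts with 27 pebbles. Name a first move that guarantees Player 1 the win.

Remove 1, leaving 26.

Work bottom-up. With no move the player to move loses. Otherwise the position is W if at least one move leads to an L position for the opponent, and L if every move leads to a W.
n=0: no move → L
n=1: W (go to 0, an L position)
n=2: L (sole option 1(W) is W)
n=3: W (go to 2, an L position)
n=4: L (options 3(W), 1(W) are all W)
n=5: W (go to 4, an L position)
n=6: W (go to 0, an L position)
n=7: W (go to 4, an L position)
n=8: W (go to 2, an L position)
n=9: W (go to 4, an L position)
n=10: W (go to 4, an L position)
n=11: L (options 10(W), 8(W), 6(W), 5(W) are all W)
n=12: W (go to 11, an L position)
n=13: L (options 12(W), 10(W), 8(W), 7(W) are all W)
n=14: W (go to 13, an L position)
n=15: L (options 14(W), 12(W), 10(W), 9(W) are all W)
n=16: W (go to 15, an L position)
n=17: W (go to 11, an L position)
n=18: W (go to 15, an L position)
n=19: W (go to 13, an L position)
n=20: W (go to 15, an L position)
n=21: W (go to 15, an L position)
n=22: L (options 21(W), 19(W), 17(W), 16(W) are all W)
n=23: W (go to 22, an L position)
n=24: L (options 23(W), 21(W), 19(W), 18(W) are all W)
n=25: W (go to 24, an L position)
n=26: L (options 25(W), 23(W), 21(W), 20(W) are all W)
n=27: W (go to 26, an L position)
From 27, the L positions reachable in one move are: 26, 24, 22. Any move reaching one of these is winning.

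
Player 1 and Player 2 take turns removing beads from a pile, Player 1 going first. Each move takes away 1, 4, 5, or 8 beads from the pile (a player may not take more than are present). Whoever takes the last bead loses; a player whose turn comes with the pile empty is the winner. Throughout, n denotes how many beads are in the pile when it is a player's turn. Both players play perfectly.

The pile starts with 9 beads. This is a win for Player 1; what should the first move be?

Remove 8, leaving 1.

Label each position W (a win for the player to move) or L (a loss). A position with no legal move is W; any other position is W exactly when some move reaches an L, and L when every move reaches a W.
n=0: no move; the opponent has just taken the last bead and therefore loses → W
n=1: L (sole option 0(W) is W)
n=2: W (go to 1, an L position)
n=3: L (sole option 2(W) is W)
n=4: W (go to 3, an L position)
n=5: W (go to 1, an L position)
n=6: W (go to 1, an L position)
n=7: W (go to 3, an L position)
n=8: W (go to 3, an L position)
n=9: W (go to 1, an L position)
From 9, the L positions reachable in one move are: 1.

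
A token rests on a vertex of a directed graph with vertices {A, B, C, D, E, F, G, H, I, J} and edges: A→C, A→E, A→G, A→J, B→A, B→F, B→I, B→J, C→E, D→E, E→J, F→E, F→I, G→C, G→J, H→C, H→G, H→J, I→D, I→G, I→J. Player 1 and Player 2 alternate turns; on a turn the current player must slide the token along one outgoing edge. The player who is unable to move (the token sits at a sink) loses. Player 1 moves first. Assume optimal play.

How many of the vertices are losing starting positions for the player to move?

4

Build the W/L table. Terminal = L. A non-terminal position is W if it has a move to some L; otherwise it is L.
Every edge goes from a vertex to one that appears earlier in the order J, E, C, G, D, H, A, I, F, B, so processing vertices in that order labels each vertex after all of its successors.
J: no outgoing edge → L
E: reaches L-position J → W
C: only reaches E(W), which is W → L
G: reaches L-position C → W
D: only reaches E(W), which is W → L
H: reaches L-position C → W
A: reaches L-position C → W
I: reaches L-position D → W
F: only reaches I(W), E(W), all W → L
B: reaches L-position F → W
The L vertices are C, D, F, J; that is 4 in all.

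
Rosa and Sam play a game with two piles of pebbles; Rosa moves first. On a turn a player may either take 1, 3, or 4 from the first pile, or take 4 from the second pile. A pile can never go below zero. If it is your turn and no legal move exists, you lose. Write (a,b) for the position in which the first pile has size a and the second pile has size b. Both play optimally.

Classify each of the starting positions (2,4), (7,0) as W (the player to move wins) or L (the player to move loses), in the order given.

(2,4): W, (7,0): L

Classify positions by backward induction: terminal positions (no move available) are L. From any other position, the mover wins iff some move reaches an L.
No move ever increases a pile, so every position that can arise here has a ≤ 7 and b ≤ 4; it is enough to label the cells with 0 ≤ a ≤ 7 and 0 ≤ b ≤ 4.
Every move lowers a or b (never raises either), so fill the grid row by row in increasing a, and left to right within a row: each cell's successors are then already labelled.
      b=0  b=1  b=2  b=3  b=4
a=0:    L    L    L    L    W
a=1:    W    W    W    W    L
a=2:    L    L    L    L    W
a=3:    W    W    W    W    L
a=4:    W    W    W    W    W
a=5:    W    W    W    W    W
a=6:    W    W    W    W    W
a=7:    L    L    L    L    W
Cells with no legal move (terminal, hence L): (0,0), (0,1), (0,2), (0,3).
The remaining L cells, each justified by listing all of its moves:
(1,4): →(0,4)(W), (1,0)(W) — all W, so L
(2,0): →(1,0)(W) only, which is W, so L
(2,1): →(1,1)(W) only, which is W, so L
(2,2): →(1,2)(W) only, which is W, so L
(2,3): →(1,3)(W) only, which is W, so L
(3,4): →(2,4)(W), (0,4)(W), (3,0)(W) — all W, so L
(7,0): →(6,0)(W), (4,0)(W), (3,0)(W) — all W, so L
(7,1): →(6,1)(W), (4,1)(W), (3,1)(W) — all W, so L
(7,2): →(6,2)(W), (4,2)(W), (3,2)(W) — all W, so L
(7,3): →(6,3)(W), (4,3)(W), (3,3)(W) — all W, so L
Every other cell has at least one move into one of the L cells above, so it is W.
(2,4): the move to (1,4) reaches an L cell, so W
(7,0): one of the L cells justified above, so L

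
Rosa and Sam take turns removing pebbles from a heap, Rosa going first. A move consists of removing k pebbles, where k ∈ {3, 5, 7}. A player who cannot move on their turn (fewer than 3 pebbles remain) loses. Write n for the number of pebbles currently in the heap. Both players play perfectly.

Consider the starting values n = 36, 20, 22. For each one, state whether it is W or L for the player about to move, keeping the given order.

36: W, 20: L, 22: L

Build the W/L table. Terminal = L. A non-terminal position is W if it has a move to some L; otherwise it is L.
n=0: no move → L
n=1: no move → L
n=2: no move → L
n=3: W (go to 0, an L position)
n=4: W (go to 1, an L position)
n=5: W (go to 2, an L position)
n=6: W (go to 1, an L position)
n=7: W (go to 2, an L position)
n=8: W (go to 1, an L position)
n=9: W (go to 2, an L position)
n=10: L (options 7(W), 5(W), 3(W) are all W)
n=11: L (options 8(W), 6(W), 4(W) are all W)
n=12: L (options 9(W), 7(W), 5(W) are all W)
n=13: W (go to 10, an L position)
n=14: W (go to 11, an L position)
n=15: W (go to 12, an L position)
n=16: W (go to 11, an L position)
n=17: W (go to 12, an L position)
n=18: W (go to 11, an L position)
n=19: W (go to 12, an L position)
n=20: L (options 17(W), 15(W), 13(W) are all W)
n=21: L (options 18(W), 16(W), 14(W) are all W)
n=22: L (options 19(W), 17(W), 15(W) are all W)
n=23: W (go to 20, an L position)
n=24: W (go to 21, an L position)
n=25: W (go to 22, an L position)
n=26: W (go to 21, an L position)
n=27: W (go to 22, an L position)
n=28: W (go to 21, an L position)
n=29: W (go to 22, an L position)
n=30: L (options 27(W), 25(W), 23(W) are all W)
n=31: L (options 28(W), 26(W), 24(W) are all W)
n=32: L (options 29(W), 27(W), 25(W) are all W)
n=33: W (go to 30, an L position)
n=34: W (go to 31, an L position)
n=35: W (go to 32, an L position)
n=36: W (go to 31, an L position)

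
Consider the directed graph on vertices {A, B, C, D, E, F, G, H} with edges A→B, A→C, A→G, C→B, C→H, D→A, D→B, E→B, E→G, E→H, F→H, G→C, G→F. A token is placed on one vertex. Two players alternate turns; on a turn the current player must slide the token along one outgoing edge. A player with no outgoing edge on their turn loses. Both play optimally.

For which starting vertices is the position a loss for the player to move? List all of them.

B, G, H

Use the standard recursion: the mover loses at a terminal position; elsewhere, the mover wins exactly when some move hands the opponent an L position.
Every edge goes from a vertex to one that appears earlier in the order B, H, F, C, G, A, E, D, so processing vertices in that order labels each vertex after all of its successors.
B: no outgoing edge → L
H: no outgoing edge → L
F: can move to H, which is L ⇒ W
C: can move to H, which is L ⇒ W
G: moves to C(W), F(W); every one is W ⇒ L
A: can move to G, which is L ⇒ W
E: can move to G, which is L ⇒ W
D: can move to B, which is L ⇒ W
The losing starting vertices are exactly the entries labelled L in this table (3 of them).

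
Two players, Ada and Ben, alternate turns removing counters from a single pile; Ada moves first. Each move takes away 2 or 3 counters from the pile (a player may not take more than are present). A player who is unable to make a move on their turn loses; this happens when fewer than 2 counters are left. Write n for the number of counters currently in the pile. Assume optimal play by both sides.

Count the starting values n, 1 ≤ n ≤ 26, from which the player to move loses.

11

Work bottom-up. With no move the player to move loses. Otherwise the position is W if at least one move leads to an L position for the opponent, and L if every move leads to a W.
n=0: no move → L
n=1: no move → L
n=2: can move to 0, which is L ⇒ W
n=3: can move to 1, which is L ⇒ W
n=4: can move to 1, which is L ⇒ W
n=5: moves to 3(W), 2(W); every one is W ⇒ L
n=6: moves to 4(W), 3(W); every one is W ⇒ L
n=7: can move to 5, which is L ⇒ W
n=8: can move to 6, which is L ⇒ W
n=9: can move to 6, which is L ⇒ W
n=10: moves to 8(W), 7(W); every one is W ⇒ L
n=11: moves to 9(W), 8(W); every one is W ⇒ L
n=12: can move to 10, which is L ⇒ W
n=13: can move to 11, which is L ⇒ W
n=14: can move to 11, which is L ⇒ W
n=15: moves to 13(W), 12(W); every one is W ⇒ L
n=16: moves to 14(W), 13(W); every one is W ⇒ L
n=17: can move to 15, which is L ⇒ W
n=18: can move to 16, which is L ⇒ W
n=19: can move to 16, which is L ⇒ W
n=20: moves to 18(W), 17(W); every one is W ⇒ L
n=21: moves to 19(W), 18(W); every one is W ⇒ L
n=22: can move to 20, which is L ⇒ W
n=23: can move to 21, which is L ⇒ W
n=24: can move to 21, which is L ⇒ W
n=25: moves to 23(W), 22(W); every one is W ⇒ L
n=26: moves to 24(W), 23(W); every one is W ⇒ L
L entries with 1 ≤ n ≤ 26 (n=0 is outside the asked range and is not counted): n = 1, 5, 6, 10, 11, 15, 16, 20, 21, 25, 26; that makes 11.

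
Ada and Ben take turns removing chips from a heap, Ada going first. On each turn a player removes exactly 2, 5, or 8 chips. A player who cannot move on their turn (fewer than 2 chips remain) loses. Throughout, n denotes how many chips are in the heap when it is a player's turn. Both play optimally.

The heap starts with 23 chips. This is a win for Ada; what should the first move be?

Remove 2, leaving 21.

Work bottom-up. With no move the player to move loses. Otherwise the position is W if at least one move leads to an L position for the opponent, and L if every move leads to a W.
n=0: no move → L
n=1: no move → L
n=2: reaches L-position 0 → W
n=3: reaches L-position 1 → W
n=4: only reaches 2(W), which is W → L
n=5: reaches L-position 0 → W
n=6: reaches L-position 4 → W
n=7: only reaches 5(W), 2(W), all W → L
n=8: reaches L-position 0 → W
n=9: reaches L-position 7 → W
n=10: only reaches 8(W), 5(W), 2(W), all W → L
n=11: only reaches 9(W), 6(W), 3(W), all W → L
n=12: reaches L-position 10 → W
n=13: reaches L-position 11 → W
n=14: only reaches 12(W), 9(W), 6(W), all W → L
n=15: reaches L-position 10 → W
n=16: reaches L-position 14 → W
n=17: only reaches 15(W), 12(W), 9(W), all W → L
n=18: reaches L-position 10 → W
n=19: reaches L-position 17 → W
n=20: only reaches 18(W), 15(W), 12(W), all W → L
n=21: only reaches 19(W), 16(W), 13(W), all W → L
n=22: reaches L-position 20 → W
n=23: reaches L-position 21 → W
From 23, the L positions reachable in one move are: 21.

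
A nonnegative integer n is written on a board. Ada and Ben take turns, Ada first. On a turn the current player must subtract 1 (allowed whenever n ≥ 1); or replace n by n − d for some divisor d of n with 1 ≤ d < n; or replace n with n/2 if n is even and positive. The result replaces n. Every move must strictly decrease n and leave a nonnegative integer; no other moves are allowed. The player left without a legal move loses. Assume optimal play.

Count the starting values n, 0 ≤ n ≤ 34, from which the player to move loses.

Label each position W (a win for the player to move) or L (a loss). A position with no legal move is L; any other position is W exactly when some move reaches an L, and L when every move reaches a W.
n=0: no move → L
n=1: →0(L), so W
n=2: →1(W) only, which is W, so L
n=3: →2(L), so W
n=4: →2(L), so W
n=5: →4(W) only, which is W, so L
n=6: →5(L), so W
n=7: →6(W) only, which is W, so L
n=8: →7(L), so W
n=9: →6(W), 8(W) — all W, so L
n=10: →5(L), so W
n=11: →10(W) only, which is W, so L
n=12: →9(L), so W
n=13: →12(W) only, which is W, so L
n=14: →7(L), so W
n=15: →10(W), 12(W), 14(W) — all W, so L
n=16: →15(L), so W
n=17: →16(W) only, which is W, so L
n=18: →9(L), so W
n=19: →18(W) only, which is W, so L
n=20: →15(L), so W
n=21: →14(W), 18(W), 20(W) — all W, so L
n=22: →11(L), so W
n=23: →22(W) only, which is W, so L
n=24: →21(L), so W
n=25: →20(W), 24(W) — all W, so L
n=26: →13(L), so W
n=27: →18(W), 24(W), 26(W) — all W, so L
n=28: →21(L), so W
n=29: →28(W) only, which is W, so L
n=30: →15(L), so W
n=31: →30(W) only, which is W, so L
n=32: →31(L), so W
n=33: →22(W), 30(W), 32(W) — all W, so L
n=34: →17(L), so W
L entries with 0 ≤ n ≤ 34: n = 0, 2, 5, 7, 9, 11, 13, 15, 17, 19, 21, 23, 25, 27, 29, 31, 33; that makes 17.

17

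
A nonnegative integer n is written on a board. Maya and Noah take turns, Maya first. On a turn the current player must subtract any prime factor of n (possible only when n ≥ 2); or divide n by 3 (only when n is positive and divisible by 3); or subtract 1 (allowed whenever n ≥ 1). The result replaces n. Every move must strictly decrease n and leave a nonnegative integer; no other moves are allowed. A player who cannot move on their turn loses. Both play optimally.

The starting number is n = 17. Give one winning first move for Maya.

Move to 0.

Label each position W (a win for the player to move) or L (a loss). A position with no legal move is L; any other position is W exactly when some move reaches an L, and L when every move reaches a W.
n=0: no move → L
n=1: can move to 0, which is L ⇒ W
n=2: can move to 0, which is L ⇒ W
n=3: can move to 0, which is L ⇒ W
n=4: moves to 2(W), 3(W); every one is W ⇒ L
n=5: can move to 0, which is L ⇒ W
n=6: can move to 4, which is L ⇒ W
n=7: can move to 0, which is L ⇒ W
n=8: moves to 6(W), 7(W); every one is W ⇒ L
n=9: can move to 8, which is L ⇒ W
n=10: can move to 8, which is L ⇒ W
n=11: can move to 0, which is L ⇒ W
n=12: can move to 4, which is L ⇒ W
n=13: can move to 0, which is L ⇒ W
n=14: moves to 7(W), 12(W), 13(W); every one is W ⇒ L
n=15: can move to 14, which is L ⇒ W
n=16: can move to 14, which is L ⇒ W
n=17: can move to 0, which is L ⇒ W
From 17, the L positions reachable in one move are: 0.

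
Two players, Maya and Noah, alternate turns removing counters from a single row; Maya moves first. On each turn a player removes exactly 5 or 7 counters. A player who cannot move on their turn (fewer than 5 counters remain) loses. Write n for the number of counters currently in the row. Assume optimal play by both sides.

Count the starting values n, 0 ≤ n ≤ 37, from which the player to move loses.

Use the standard recursion: the mover loses at a terminal position; elsewhere, the mover wins exactly when some move hands the opponent an L position.
n=0: no move → L
n=1: no move → L
n=2: no move → L
n=3: no move → L
n=4: no move → L
n=5: W (go to 0, an L position)
n=6: W (go to 1, an L position)
n=7: W (go to 2, an L position)
n=8: W (go to 3, an L position)
n=9: W (go to 4, an L position)
n=10: W (go to 3, an L position)
n=11: W (go to 4, an L position)
n=12: L (options 7(W), 5(W) are all W)
n=13: L (options 8(W), 6(W) are all W)
n=14: L (options 9(W), 7(W) are all W)
n=15: L (options 10(W), 8(W) are all W)
n=16: L (options 11(W), 9(W) are all W)
n=17: W (go to 12, an L position)
n=18: W (go to 13, an L position)
n=19: W (go to 14, an L position)
n=20: W (go to 15, an L position)
n=21: W (go to 16, an L position)
n=22: W (go to 15, an L position)
n=23: W (go to 16, an L position)
n=24: L (options 19(W), 17(W) are all W)
n=25: L (options 20(W), 18(W) are all W)
n=26: L (options 21(W), 19(W) are all W)
n=27: L (options 22(W), 20(W) are all W)
n=28: L (options 23(W), 21(W) are all W)
n=29: W (go to 24, an L position)
n=30: W (go to 25, an L position)
n=31: W (go to 26, an L position)
n=32: W (go to 27, an L position)
n=33: W (go to 28, an L position)
n=34: W (go to 27, an L position)
n=35: W (go to 28, an L position)
n=36: L (options 31(W), 29(W) are all W)
n=37: L (options 32(W), 30(W) are all W)
L entries with 0 ≤ n ≤ 37: n = 0, 1, 2, 3, 4, 12, 13, 14, 15, 16, 24, 25, 26, 27, 28, 36, 37; that makes 17.

17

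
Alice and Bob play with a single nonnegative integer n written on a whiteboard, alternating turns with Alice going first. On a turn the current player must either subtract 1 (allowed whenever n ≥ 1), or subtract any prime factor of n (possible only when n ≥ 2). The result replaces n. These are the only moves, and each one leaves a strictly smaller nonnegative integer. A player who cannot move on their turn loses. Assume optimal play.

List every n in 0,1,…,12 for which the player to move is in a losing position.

Compute win/loss labels from the base case upward. A position with no move is L. Any other position is W if it can reach an L in one move, else L.
n=0: no move → L
n=1: reaches L-position 0 → W
n=2: reaches L-position 0 → W
n=3: reaches L-position 0 → W
n=4: only reaches 2(W), 3(W), all W → L
n=5: reaches L-position 0 → W
n=6: reaches L-position 4 → W
n=7: reaches L-position 0 → W
n=8: only reaches 6(W), 7(W), all W → L
n=9: reaches L-position 8 → W
n=10: reaches L-position 8 → W
n=11: reaches L-position 0 → W
n=12: only reaches 9(W), 10(W), 11(W), all W → L
Reading off the rows marked L gives the requested list; there are 4 such values of n.

0, 4, 8, 12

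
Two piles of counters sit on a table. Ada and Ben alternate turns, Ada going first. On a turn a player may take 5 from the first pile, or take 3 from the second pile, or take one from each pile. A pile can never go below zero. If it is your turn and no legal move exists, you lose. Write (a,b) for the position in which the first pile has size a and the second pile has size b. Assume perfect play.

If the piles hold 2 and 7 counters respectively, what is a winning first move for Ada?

Move to (2,4).

Build the W/L table. Terminal = L. A non-terminal position is W if it has a move to some L; otherwise it is L.
No move ever increases a pile, so every position that can arise here has a ≤ 2 and b ≤ 7; it is enough to label the cells with 0 ≤ a ≤ 2 and 0 ≤ b ≤ 7.
Every move lowers a or b (never raises either), so fill the grid row by row in increasing a, and left to right within a row: each cell's successors are then already labelled.
      b=0  b=1  b=2  b=3  b=4  b=5  b=6  b=7
a=0:    L    L    L    W    W    W    L    L
a=1:    L    W    W    W    L    L    L    W
a=2:    L    W    L    W    L    W    W    W
Cells with no legal move (terminal, hence L): (0,0), (0,1), (0,2), (1,0), (2,0).
The remaining L cells, each justified by listing all of its moves:
(0,6): only reaches (0,3)(W), which is W → L
(0,7): only reaches (0,4)(W), which is W → L
(1,4): only reaches (1,1)(W), (0,3)(W), all W → L
(1,5): only reaches (1,2)(W), (0,4)(W), all W → L
(1,6): only reaches (1,3)(W), (0,5)(W), all W → L
(2,2): only reaches (1,1)(W), which is W → L
(2,4): only reaches (2,1)(W), (1,3)(W), all W → L
Every other cell has at least one move into one of the L cells above, so it is W.
From (2,7), the L positions reachable in one move are: (2,4), (1,6). Any move reaching one of these is winning.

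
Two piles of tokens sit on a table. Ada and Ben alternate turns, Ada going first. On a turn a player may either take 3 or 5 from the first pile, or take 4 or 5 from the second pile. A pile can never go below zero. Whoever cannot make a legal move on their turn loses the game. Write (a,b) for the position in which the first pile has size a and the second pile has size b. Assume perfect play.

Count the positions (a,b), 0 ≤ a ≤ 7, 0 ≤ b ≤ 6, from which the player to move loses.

21

Label each position W (a win for the player to move) or L (a loss). A position with no legal move is L; any other position is W exactly when some move reaches an L, and L when every move reaches a W.
Every move lowers a or b (never raises either), so fill the grid row by row in increasing a, and left to right within a row: each cell's successors are then already labelled.
      b=0  b=1  b=2  b=3  b=4  b=5  b=6
a=0:    L    L    L    L    W    W    W
a=1:    L    L    L    L    W    W    W
a=2:    L    L    L    L    W    W    W
a=3:    W    W    W    W    L    L    L
a=4:    W    W    W    W    L    L    L
a=5:    W    W    W    W    L    L    L
a=6:    W    W    W    W    W    W    W
a=7:    W    W    W    W    W    W    W
Cells with no legal move (terminal, hence L): (0,0), (0,1), (0,2), (0,3), (1,0), (1,1), (1,2), (1,3), (2,0), (2,1), (2,2), (2,3).
The remaining L cells, each justified by listing all of its moves:
(3,4): →(0,4)(W), (3,0)(W) — all W, so L
(3,5): →(0,5)(W), (3,1)(W), (3,0)(W) — all W, so L
(3,6): →(0,6)(W), (3,2)(W), (3,1)(W) — all W, so L
(4,4): →(1,4)(W), (4,0)(W) — all W, so L
(4,5): →(1,5)(W), (4,1)(W), (4,0)(W) — all W, so L
(4,6): →(1,6)(W), (4,2)(W), (4,1)(W) — all W, so L
(5,4): →(2,4)(W), (0,4)(W), (5,0)(W) — all W, so L
(5,5): →(2,5)(W), (0,5)(W), (5,1)(W), (5,0)(W) — all W, so L
(5,6): →(2,6)(W), (0,6)(W), (5,2)(W), (5,1)(W) — all W, so L
Every other cell has at least one move into one of the L cells above, so it is W.
L cells per row: a=0: 4, a=1: 4, a=2: 4, a=3: 3, a=4: 3, a=5: 3, a=6: 0, a=7: 0; total 21.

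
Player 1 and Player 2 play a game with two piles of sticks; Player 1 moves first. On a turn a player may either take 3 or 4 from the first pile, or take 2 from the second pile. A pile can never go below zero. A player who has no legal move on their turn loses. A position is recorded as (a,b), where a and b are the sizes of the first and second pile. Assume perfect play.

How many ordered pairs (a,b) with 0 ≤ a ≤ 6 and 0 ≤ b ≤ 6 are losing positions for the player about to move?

Use the standard recursion: the mover loses at a terminal position; elsewhere, the mover wins exactly when some move hands the opponent an L position.
Every move lowers a or b (never raises either), so fill the grid row by row in increasing a, and left to right within a row: each cell's successors are then already labelled.
      b=0  b=1  b=2  b=3  b=4  b=5  b=6
a=0:    L    L    W    W    L    L    W
a=1:    L    L    W    W    L    L    W
a=2:    L    L    W    W    L    L    W
a=3:    W    W    L    L    W    W    L
a=4:    W    W    L    L    W    W    L
a=5:    W    W    L    L    W    W    L
a=6:    W    W    W    W    W    W    W
Cells with no legal move (terminal, hence L): (0,0), (0,1), (1,0), (1,1), (2,0), (2,1).
The remaining L cells, each justified by listing all of its moves:
(0,4): the only move is to (0,2)(W), a W ⇒ L
(0,5): the only move is to (0,3)(W), a W ⇒ L
(1,4): the only move is to (1,2)(W), a W ⇒ L
(1,5): the only move is to (1,3)(W), a W ⇒ L
(2,4): the only move is to (2,2)(W), a W ⇒ L
(2,5): the only move is to (2,3)(W), a W ⇒ L
(3,2): moves to (0,2)(W), (3,0)(W); every one is W ⇒ L
(3,3): moves to (0,3)(W), (3,1)(W); every one is W ⇒ L
(3,6): moves to (0,6)(W), (3,4)(W); every one is W ⇒ L
(4,2): moves to (1,2)(W), (0,2)(W), (4,0)(W); every one is W ⇒ L
(4,3): moves to (1,3)(W), (0,3)(W), (4,1)(W); every one is W ⇒ L
(4,6): moves to (1,6)(W), (0,6)(W), (4,4)(W); every one is W ⇒ L
(5,2): moves to (2,2)(W), (1,2)(W), (5,0)(W); every one is W ⇒ L
(5,3): moves to (2,3)(W), (1,3)(W), (5,1)(W); every one is W ⇒ L
(5,6): moves to (2,6)(W), (1,6)(W), (5,4)(W); every one is W ⇒ L
Every other cell has at least one move into one of the L cells above, so it is W.
L cells per row: a=0: 4, a=1: 4, a=2: 4, a=3: 3, a=4: 3, a=5: 3, a=6: 0; total 21.

21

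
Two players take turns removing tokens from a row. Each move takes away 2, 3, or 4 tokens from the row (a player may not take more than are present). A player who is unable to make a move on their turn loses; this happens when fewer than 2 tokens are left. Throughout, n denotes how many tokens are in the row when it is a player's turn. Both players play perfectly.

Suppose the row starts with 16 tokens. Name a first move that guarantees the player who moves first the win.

Remove 3, leaving 13.

Compute win/loss labels from the base case upward. A position with no move is L. Any other position is W if it can reach an L in one move, else L.
n=0: no move → L
n=1: no move → L
n=2: W (go to 0, an L position)
n=3: W (go to 1, an L position)
n=4: W (go to 1, an L position)
n=5: W (go to 1, an L position)
n=6: L (options 4(W), 3(W), 2(W) are all W)
n=7: L (options 5(W), 4(W), 3(W) are all W)
n=8: W (go to 6, an L position)
n=9: W (go to 7, an L position)
n=10: W (go to 7, an L position)
n=11: W (go to 7, an L position)
n=12: L (options 10(W), 9(W), 8(W) are all W)
n=13: L (options 11(W), 10(W), 9(W) are all W)
n=14: W (go to 12, an L position)
n=15: W (go to 13, an L position)
n=16: W (go to 13, an L position)
From 16, the L positions reachable in one move are: 13, 12. Any move reaching one of these is winning.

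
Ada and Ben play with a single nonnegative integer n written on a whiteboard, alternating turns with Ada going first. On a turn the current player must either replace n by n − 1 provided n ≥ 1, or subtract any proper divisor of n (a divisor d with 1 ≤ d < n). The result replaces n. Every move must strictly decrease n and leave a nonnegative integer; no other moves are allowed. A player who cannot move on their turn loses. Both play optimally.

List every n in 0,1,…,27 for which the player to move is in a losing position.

Build the W/L table. Terminal = L. A non-terminal position is W if it has a move to some L; otherwise it is L.
n=0: no move → L
n=1: can move to 0, which is L ⇒ W
n=2: the only move is to 1(W), a W ⇒ L
n=3: can move to 2, which is L ⇒ W
n=4: can move to 2, which is L ⇒ W
n=5: the only move is to 4(W), a W ⇒ L
n=6: can move to 5, which is L ⇒ W
n=7: the only move is to 6(W), a W ⇒ L
n=8: can move to 7, which is L ⇒ W
n=9: moves to 6(W), 8(W); every one is W ⇒ L
n=10: can move to 5, which is L ⇒ W
n=11: the only move is to 10(W), a W ⇒ L
n=12: can move to 9, which is L ⇒ W
n=13: the only move is to 12(W), a W ⇒ L
n=14: can move to 7, which is L ⇒ W
n=15: moves to 10(W), 12(W), 14(W); every one is W ⇒ L
n=16: can move to 15, which is L ⇒ W
n=17: the only move is to 16(W), a W ⇒ L
n=18: can move to 9, which is L ⇒ W
n=19: the only move is to 18(W), a W ⇒ L
n=20: can move to 15, which is L ⇒ W
n=21: moves to 14(W), 18(W), 20(W); every one is W ⇒ L
n=22: can move to 11, which is L ⇒ W
n=23: the only move is to 22(W), a W ⇒ L
n=24: can move to 21, which is L ⇒ W
n=25: moves to 20(W), 24(W); every one is W ⇒ L
n=26: can move to 13, which is L ⇒ W
n=27: moves to 18(W), 24(W), 26(W); every one is W ⇒ L
The losing starting values of n are exactly the entries labelled L in this table (14 of them).

0, 2, 5, 7, 9, 11, 13, 15, 17, 19, 21, 23, 25, 27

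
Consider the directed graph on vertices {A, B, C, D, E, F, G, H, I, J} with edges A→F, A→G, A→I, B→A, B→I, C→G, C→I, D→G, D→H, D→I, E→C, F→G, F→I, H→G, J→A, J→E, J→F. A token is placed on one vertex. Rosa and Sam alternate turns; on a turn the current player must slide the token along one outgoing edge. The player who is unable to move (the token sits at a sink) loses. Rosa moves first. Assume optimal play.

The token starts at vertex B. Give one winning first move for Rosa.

Move to I.

Positions with no move are L. A position that does have a move is losing for the player to move precisely when every available move leads to a winning position for the opponent. Fill in the labels:
Every edge goes from a vertex to one that appears earlier in the order I, G, H, D, F, A, C, E, J, B, so processing vertices in that order labels each vertex after all of its successors.
I: no outgoing edge → L
G: no outgoing edge → L
H: can move to G, which is L ⇒ W
D: can move to G, which is L ⇒ W
F: can move to G, which is L ⇒ W
A: can move to G, which is L ⇒ W
C: can move to G, which is L ⇒ W
E: the only move is to C(W), a W ⇒ L
J: can move to E, which is L ⇒ W
B: can move to I, which is L ⇒ W
From B, the L positions reachable in one move are: I.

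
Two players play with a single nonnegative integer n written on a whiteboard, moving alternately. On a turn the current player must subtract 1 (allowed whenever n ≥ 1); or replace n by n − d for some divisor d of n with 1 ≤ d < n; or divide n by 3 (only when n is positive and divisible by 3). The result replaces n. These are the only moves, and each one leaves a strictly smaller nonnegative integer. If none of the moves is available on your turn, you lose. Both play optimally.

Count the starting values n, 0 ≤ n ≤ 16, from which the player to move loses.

8

Compute win/loss labels from the base case upward. A position with no move is L. Any other position is W if it can reach an L in one move, else L.
n=0: no move → L
n=1: →0(L), so W
n=2: →1(W) only, which is W, so L
n=3: →2(L), so W
n=4: →2(L), so W
n=5: →4(W) only, which is W, so L
n=6: →2(L), so W
n=7: →6(W) only, which is W, so L
n=8: →7(L), so W
n=9: →3(W), 6(W), 8(W) — all W, so L
n=10: →5(L), so W
n=11: →10(W) only, which is W, so L
n=12: →9(L), so W
n=13: →12(W) only, which is W, so L
n=14: →7(L), so W
n=15: →5(L), so W
n=16: →8(W), 12(W), 14(W), 15(W) — all W, so L
L entries with 0 ≤ n ≤ 16: n = 0, 2, 5, 7, 9, 11, 13, 16; that makes 8.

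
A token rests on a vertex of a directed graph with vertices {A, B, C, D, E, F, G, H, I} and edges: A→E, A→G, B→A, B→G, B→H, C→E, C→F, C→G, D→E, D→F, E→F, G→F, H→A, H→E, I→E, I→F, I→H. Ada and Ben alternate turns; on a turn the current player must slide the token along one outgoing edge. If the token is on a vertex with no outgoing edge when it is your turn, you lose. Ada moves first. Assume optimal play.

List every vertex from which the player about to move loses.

Use the standard recursion: the mover loses at a terminal position; elsewhere, the mover wins exactly when some move hands the opponent an L position.
Every edge goes from a vertex to one that appears earlier in the order F, G, E, A, C, H, D, I, B, so processing vertices in that order labels each vertex after all of its successors.
F: no outgoing edge → L
G: can move to F, which is L ⇒ W
E: can move to F, which is L ⇒ W
A: moves to E(W), G(W); every one is W ⇒ L
C: can move to F, which is L ⇒ W
H: can move to A, which is L ⇒ W
D: can move to F, which is L ⇒ W
I: can move to F, which is L ⇒ W
B: can move to A, which is L ⇒ W
The losing starting vertices are exactly the entries labelled L in this table (2 of them).

A, F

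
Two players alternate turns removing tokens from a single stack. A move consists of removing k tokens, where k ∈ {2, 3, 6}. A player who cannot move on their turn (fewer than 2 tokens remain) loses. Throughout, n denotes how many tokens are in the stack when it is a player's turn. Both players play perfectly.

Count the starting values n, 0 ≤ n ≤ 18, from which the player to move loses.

7

Classify positions by backward induction: terminal positions (no move available) are L. From any other position, the mover wins iff some move reaches an L.
n=0: no move → L
n=1: no move → L
n=2: can move to 0, which is L ⇒ W
n=3: can move to 1, which is L ⇒ W
n=4: can move to 1, which is L ⇒ W
n=5: moves to 3(W), 2(W); every one is W ⇒ L
n=6: can move to 0, which is L ⇒ W
n=7: can move to 5, which is L ⇒ W
n=8: can move to 5, which is L ⇒ W
n=9: moves to 7(W), 6(W), 3(W); every one is W ⇒ L
n=10: moves to 8(W), 7(W), 4(W); every one is W ⇒ L
n=11: can move to 9, which is L ⇒ W
n=12: can move to 10, which is L ⇒ W
n=13: can move to 10, which is L ⇒ W
n=14: moves to 12(W), 11(W), 8(W); every one is W ⇒ L
n=15: can move to 9, which is L ⇒ W
n=16: can move to 14, which is L ⇒ W
n=17: can move to 14, which is L ⇒ W
n=18: moves to 16(W), 15(W), 12(W); every one is W ⇒ L
L entries with 0 ≤ n ≤ 18: n = 0, 1, 5, 9, 10, 14, 18; that makes 7.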